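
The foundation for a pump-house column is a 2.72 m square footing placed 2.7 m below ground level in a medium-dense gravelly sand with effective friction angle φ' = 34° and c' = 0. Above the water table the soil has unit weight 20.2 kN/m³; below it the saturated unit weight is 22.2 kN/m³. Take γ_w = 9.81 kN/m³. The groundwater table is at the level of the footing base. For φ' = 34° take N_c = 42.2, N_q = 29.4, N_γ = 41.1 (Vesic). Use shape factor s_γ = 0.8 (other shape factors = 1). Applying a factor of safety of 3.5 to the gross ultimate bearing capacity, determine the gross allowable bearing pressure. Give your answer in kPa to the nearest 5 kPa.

q_all ≈ 615 kPa

q = γ·D_f = 20.2 × 2.7 = 54.54 kPa.
For the ½γBN_γ term take γ' = 22.2 − 9.81 = 12.39 kN/m³ (soil below base is submerged).
q·N_q = 54.54 × 29.4 = 1603.5 kPa
0.5·γ·B·N_γ·s_γ = 0.5 × 12.39 × 2.72 × 41.1 × 0.8 = 554.04 kPa
q_ult = 1603.5 + 554.04 = 2157.5 kPa.
q_all = q_ult / FS = 2157.5 / 3.5 = 616.43 kPa.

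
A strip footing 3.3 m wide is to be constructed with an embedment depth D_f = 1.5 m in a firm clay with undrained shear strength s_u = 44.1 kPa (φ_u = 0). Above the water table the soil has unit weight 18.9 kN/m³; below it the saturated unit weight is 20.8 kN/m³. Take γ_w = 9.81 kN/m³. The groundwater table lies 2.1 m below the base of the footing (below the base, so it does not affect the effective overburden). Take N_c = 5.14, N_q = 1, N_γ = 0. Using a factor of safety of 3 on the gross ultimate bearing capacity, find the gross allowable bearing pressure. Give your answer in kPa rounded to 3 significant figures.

Overburden at base level: q = 18.9 × 1.5 = 28.35 kPa.
Cohesion term c·N_c = 44.1 × 5.14 = 226.67 kPa; surcharge term q·N_q = 28.35 × 1 = 28.35 kPa.
q_ult = 226.67 + 28.35 = 255.02 kPa.
q_all = 255.02 / 3 = 85.008 kPa.

q_all ≈ 85 kPa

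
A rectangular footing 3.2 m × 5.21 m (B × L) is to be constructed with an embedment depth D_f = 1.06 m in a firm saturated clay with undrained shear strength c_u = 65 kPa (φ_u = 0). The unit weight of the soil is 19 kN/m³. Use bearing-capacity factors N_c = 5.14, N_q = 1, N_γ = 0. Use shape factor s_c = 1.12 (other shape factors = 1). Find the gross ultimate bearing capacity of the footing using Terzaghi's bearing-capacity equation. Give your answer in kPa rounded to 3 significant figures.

q_ult ≈ 394 kPa

Overburden at base level: q = 19 × 1.06 = 20.14 kPa.
Cohesion term c·N_c·s_c = 65 × 5.14 × 1.12 = 374.19 kPa; surcharge term q·N_q = 20.14 × 1 = 20.14 kPa.
q_ult = 374.19 + 20.14 = 394.33 kPa.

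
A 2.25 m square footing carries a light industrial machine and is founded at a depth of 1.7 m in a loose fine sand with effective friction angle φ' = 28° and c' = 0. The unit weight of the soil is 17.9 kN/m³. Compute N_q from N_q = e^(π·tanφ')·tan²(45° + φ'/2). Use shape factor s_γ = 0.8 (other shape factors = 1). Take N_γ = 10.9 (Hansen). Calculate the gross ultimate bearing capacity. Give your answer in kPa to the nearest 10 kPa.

tan28° = 0.5317, so N_q = e^(π×0.5317)·tan²(59°) = 5.314 × 2.77 = 14.72.
Effective surcharge at the founding depth q = γ·D_f = 17.9 × 1.7 = 30.43 kPa.
q_ult = q·N_q + 0.5·γ·B·N_γ·s_γ
     = 30.43 × 14.72 + 0.5 × 17.9 × 2.25 × 10.9 × 0.8
     = 447.93 + 175.6 = 623.52 kPa.

q_ult ≈ 620 kPa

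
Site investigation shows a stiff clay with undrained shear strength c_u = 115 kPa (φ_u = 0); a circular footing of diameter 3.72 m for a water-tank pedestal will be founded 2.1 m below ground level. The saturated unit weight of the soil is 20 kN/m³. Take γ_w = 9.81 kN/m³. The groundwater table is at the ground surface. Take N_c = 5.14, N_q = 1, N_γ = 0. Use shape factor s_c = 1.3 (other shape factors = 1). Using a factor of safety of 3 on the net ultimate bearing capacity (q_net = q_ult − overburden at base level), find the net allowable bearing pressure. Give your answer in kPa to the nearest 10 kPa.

Water table at ground surface, so effective unit weight γ' = 20 − 9.81 = 10.19 kN/m³ is used throughout; overburden q = 10.19 × 2.1 = 21.399 kPa.
Cohesion term c·N_c·s_c = 115 × 5.14 × 1.3 = 768.43 kPa; surcharge term q·N_q = 21.399 × 1 = 21.399 kPa.
q_ult = 768.43 + 21.399 = 789.83 kPa.
q_net = 789.83 − 21.399 = 768.43 kPa.
q_all(net) = 768.43 / 3 = 256.14 kPa.

q_all(net) ≈ 260 kPa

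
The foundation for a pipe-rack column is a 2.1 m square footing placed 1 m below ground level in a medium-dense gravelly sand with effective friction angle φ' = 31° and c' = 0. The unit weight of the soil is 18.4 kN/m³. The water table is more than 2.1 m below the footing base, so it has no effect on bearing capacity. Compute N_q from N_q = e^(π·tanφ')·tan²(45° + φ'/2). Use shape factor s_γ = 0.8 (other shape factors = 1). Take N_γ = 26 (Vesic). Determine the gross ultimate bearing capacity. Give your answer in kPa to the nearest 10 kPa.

tan31° = 0.6009, so N_q = e^(π×0.6009)·tan²(60.5°) = 6.604 × 3.124 = 20.63.
Effective surcharge at the founding depth q = γ·D_f = 18.4 × 1 = 18.4 kPa.
q_ult = q·N_q + 0.5·γ·B·N_γ·s_γ
     = 18.4 × 20.631 + 0.5 × 18.4 × 2.1 × 26 × 0.8
     = 379.61 + 401.86 = 781.46 kPa.

q_ult ≈ 780 kPa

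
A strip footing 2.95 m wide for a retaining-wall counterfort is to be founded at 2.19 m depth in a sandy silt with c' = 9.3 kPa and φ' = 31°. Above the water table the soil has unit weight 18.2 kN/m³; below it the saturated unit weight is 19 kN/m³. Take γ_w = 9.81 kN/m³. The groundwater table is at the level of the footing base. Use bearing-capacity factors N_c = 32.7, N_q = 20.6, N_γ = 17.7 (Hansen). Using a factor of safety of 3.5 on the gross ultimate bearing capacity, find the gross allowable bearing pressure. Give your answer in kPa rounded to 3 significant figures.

q_all ≈ 390 kPa

Overburden at base level: q = 18.2 × 2.19 = 39.858 kPa.
Below the base the soil is submerged, so the ½γBN_γ term uses γ' = 19 − 9.81 = 9.19 kN/m³.
Cohesion term c·N_c = 9.3 × 32.7 = 304.11 kPa; surcharge term q·N_q = 39.858 × 20.6 = 821.07 kPa; self-weight term 0.5·γ·B·N_γ = 0.5 × 9.19 × 2.95 × 17.7 = 239.93 kPa.
q_ult = 304.11 + 821.07 + 239.93 = 1365.1 kPa.
q_all = 1365.1 / 3.5 = 390.03 kPa.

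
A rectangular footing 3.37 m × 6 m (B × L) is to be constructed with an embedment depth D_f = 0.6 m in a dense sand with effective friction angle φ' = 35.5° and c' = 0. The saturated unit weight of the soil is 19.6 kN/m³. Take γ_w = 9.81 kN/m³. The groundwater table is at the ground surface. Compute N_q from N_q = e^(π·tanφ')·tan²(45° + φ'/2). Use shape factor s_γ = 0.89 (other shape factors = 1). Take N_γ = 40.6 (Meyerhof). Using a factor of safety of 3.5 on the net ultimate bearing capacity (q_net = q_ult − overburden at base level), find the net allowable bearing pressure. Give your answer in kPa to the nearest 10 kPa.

q_all(net) ≈ 230 kPa

N_q = e^(π·tan35.5°)·tan²(62.75°) = 35.44.
γ' = 19.6 − 9.81 = 9.79 kN/m³ (submerged throughout). q = 9.79 × 0.6 = 5.874 kPa; the same γ' applies in the ½γBN_γ term.
q·N_q = 5.874 × 35.443 = 208.19 kPa
0.5·γ·B·N_γ·s_γ = 0.5 × 9.79 × 3.37 × 40.6 × 0.89 = 596.07 kPa
q_ult = 208.19 + 596.07 = 804.26 kPa.
q_net = 804.26 − 5.874 = 798.39 kPa.
q_all(net) = 798.39 / 3.5 = 228.11 kPa.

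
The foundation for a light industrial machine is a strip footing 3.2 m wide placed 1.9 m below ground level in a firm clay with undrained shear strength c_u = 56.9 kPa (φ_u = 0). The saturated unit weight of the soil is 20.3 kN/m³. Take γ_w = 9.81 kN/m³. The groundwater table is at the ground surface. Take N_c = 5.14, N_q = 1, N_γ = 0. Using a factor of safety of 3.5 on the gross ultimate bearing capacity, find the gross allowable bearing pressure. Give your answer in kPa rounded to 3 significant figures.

Water table at ground surface, so effective unit weight γ' = 20.3 − 9.81 = 10.49 kN/m³ is used throughout; overburden q = 10.49 × 1.9 = 19.931 kPa.
Cohesion term c·N_c = 56.9 × 5.14 = 292.47 kPa; surcharge term q·N_q = 19.931 × 1 = 19.931 kPa.
q_ult = 292.47 + 19.931 = 312.4 kPa.
q_all = 312.4 / 3.5 = 89.256 kPa.

q_all ≈ 89.3 kPa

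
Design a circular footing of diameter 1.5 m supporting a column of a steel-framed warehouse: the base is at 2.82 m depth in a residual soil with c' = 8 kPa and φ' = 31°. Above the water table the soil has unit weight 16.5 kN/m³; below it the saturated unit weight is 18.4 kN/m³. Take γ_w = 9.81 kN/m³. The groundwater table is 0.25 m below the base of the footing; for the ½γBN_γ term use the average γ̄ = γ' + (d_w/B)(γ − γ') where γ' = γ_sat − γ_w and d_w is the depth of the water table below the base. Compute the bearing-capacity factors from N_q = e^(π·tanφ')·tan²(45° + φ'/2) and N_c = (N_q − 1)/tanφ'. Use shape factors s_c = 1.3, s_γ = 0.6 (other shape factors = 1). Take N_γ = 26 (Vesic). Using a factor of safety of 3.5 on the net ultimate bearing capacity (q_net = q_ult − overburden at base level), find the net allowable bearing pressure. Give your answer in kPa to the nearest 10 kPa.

N_q = e^(π·tan31°)·tan²(60.5°) = 20.63; N_c = (N_q − 1)/tanφ' = 32.67.
Overburden at base level: q = 16.5 × 2.82 = 46.53 kPa.
The water table is 0.25 m below the base (< B = 1.5 m), so the ½γBN_γ term uses γ̄ = γ' + (d_w/B)(γ − γ') = 8.59 + (0.25/1.5)(16.5 − 8.59) = 9.9083 kN/m³.
Cohesion term c·N_c·s_c = 8 × 32.671 × 1.3 = 339.78 kPa; surcharge term q·N_q = 46.53 × 20.631 = 959.95 kPa; self-weight term 0.5·γ·B·N_γ·s_γ = 0.5 × 9.9083 × 1.5 × 26 × 0.6 = 115.93 kPa.
q_ult = 339.78 + 959.95 + 115.93 = 1415.7 kPa.
q_net = 1415.7 − 46.53 = 1369.1 kPa.
q_all(net) = 1369.1 / 3.5 = 391.18 kPa.

q_all(net) ≈ 390 kPa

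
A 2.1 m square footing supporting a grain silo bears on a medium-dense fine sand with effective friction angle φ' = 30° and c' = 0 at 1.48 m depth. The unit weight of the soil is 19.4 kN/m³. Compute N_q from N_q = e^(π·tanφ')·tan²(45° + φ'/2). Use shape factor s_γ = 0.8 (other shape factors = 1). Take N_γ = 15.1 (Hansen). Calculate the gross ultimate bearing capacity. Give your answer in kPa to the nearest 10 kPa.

tan30° = 0.5774, so N_q = e^(π×0.5774)·tan²(60°) = 6.134 × 3.0 = 18.4.
Effective surcharge at the founding depth q = γ·D_f = 19.4 × 1.48 = 28.712 kPa.
q_ult = q·N_q + 0.5·γ·B·N_γ·s_γ
     = 28.712 × 18.401 + 0.5 × 19.4 × 2.1 × 15.1 × 0.8
     = 528.33 + 246.07 = 774.4 kPa.

q_ult ≈ 770 kPa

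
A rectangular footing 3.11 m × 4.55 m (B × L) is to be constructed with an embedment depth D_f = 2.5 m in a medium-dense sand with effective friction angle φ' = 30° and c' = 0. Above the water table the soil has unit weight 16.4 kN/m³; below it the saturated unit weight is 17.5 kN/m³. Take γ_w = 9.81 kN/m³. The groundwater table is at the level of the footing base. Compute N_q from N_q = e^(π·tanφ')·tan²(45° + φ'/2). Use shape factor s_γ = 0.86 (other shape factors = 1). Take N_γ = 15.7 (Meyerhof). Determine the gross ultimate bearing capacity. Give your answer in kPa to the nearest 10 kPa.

tan30° = 0.5774, so N_q = e^(π×0.5774)·tan²(60°) = 6.134 × 3.0 = 18.4.
Effective surcharge at the founding depth q = γ·D_f = 16.4 × 2.5 = 41 kPa.
The water table coincides with the base, so in the self-weight term γ → γ' = 7.69 kN/m³.
q_ult = q·N_q + 0.5·γ·B·N_γ·s_γ
     = 41 × 18.401 + 0.5 × 7.69 × 3.11 × 15.7 × 0.86
     = 754.45 + 161.46 = 915.9 kPa.

q_ult ≈ 920 kPa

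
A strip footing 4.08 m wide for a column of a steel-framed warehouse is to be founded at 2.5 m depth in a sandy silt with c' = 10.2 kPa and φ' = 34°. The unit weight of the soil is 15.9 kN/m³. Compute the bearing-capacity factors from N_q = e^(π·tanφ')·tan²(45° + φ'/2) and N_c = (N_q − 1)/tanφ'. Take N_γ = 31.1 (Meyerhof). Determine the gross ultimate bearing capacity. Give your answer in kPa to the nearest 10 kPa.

tan34° = 0.6745, so N_q = e^(π×0.6745)·tan²(62°) = 8.323 × 3.537 = 29.44.
N_c = (29.44 − 1)/tan34° = 42.16.
q = γ·D_f = 15.9 × 2.5 = 39.75 kPa.
c·N_c = 10.2 × 42.164 = 430.07 kPa
q·N_q = 39.75 × 29.44 = 1170.2 kPa
0.5·γ·B·N_γ = 0.5 × 15.9 × 4.08 × 31.1 = 1008.8 kPa
q_ult = 430.07 + 1170.2 + 1008.8 = 2609.1 kPa.

q_ult ≈ 2610 kPa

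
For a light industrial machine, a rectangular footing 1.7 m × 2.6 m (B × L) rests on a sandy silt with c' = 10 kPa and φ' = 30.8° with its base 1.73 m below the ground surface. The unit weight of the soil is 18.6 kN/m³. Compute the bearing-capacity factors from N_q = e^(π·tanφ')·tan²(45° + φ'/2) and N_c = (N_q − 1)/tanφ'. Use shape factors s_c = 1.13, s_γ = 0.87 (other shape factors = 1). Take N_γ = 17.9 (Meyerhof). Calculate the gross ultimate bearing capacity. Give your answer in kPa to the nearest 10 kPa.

q_ult ≈ 1260 kPa

tan30.8° = 0.5961, so N_q = e^(π×0.5961)·tan²(60.4°) = 6.506 × 3.099 = 20.16.
N_c = (20.16 − 1)/tan30.8° = 32.14.
q = γ·D_f = 18.6 × 1.73 = 32.178 kPa.
c·N_c·s_c = 10 × 32.143 × 1.13 = 363.22 kPa
q·N_q = 32.178 × 20.161 = 648.74 kPa
0.5·γ·B·N_γ·s_γ = 0.5 × 18.6 × 1.7 × 17.9 × 0.87 = 246.21 kPa
q_ult = 363.22 + 648.74 + 246.21 = 1258.2 kPa.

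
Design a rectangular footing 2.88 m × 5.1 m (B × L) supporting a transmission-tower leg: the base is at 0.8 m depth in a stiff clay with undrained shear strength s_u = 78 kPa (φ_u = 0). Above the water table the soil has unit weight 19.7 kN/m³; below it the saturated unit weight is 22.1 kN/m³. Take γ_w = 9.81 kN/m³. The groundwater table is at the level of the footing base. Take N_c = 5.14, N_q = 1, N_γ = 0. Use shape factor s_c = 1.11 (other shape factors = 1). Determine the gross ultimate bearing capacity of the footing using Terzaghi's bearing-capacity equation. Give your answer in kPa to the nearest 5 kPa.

q_ult ≈ 460 kPa

q = γ·D_f = 19.7 × 0.8 = 15.76 kPa.
c·N_c·s_c = 78 × 5.14 × 1.11 = 445.02 kPa
q·N_q = 15.76 × 1 = 15.76 kPa
q_ult = 445.02 + 15.76 = 460.78 kPa.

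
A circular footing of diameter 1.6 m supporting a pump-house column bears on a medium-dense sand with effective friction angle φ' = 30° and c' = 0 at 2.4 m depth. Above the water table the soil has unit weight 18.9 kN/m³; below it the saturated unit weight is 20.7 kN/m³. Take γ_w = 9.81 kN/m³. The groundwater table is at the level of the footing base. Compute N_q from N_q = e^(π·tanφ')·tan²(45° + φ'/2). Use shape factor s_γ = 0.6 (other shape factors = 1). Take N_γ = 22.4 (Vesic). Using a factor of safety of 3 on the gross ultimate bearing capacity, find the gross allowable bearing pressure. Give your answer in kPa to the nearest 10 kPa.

q_all ≈ 320 kPa

N_q = e^(π·tan30°)·tan²(60°) = 18.4.
Effective surcharge at the founding depth q = γ·D_f = 18.9 × 2.4 = 45.36 kPa.
The water table coincides with the base, so in the self-weight term γ → γ' = 10.89 kN/m³.
q_ult = q·N_q + 0.5·γ·B·N_γ·s_γ
     = 45.36 × 18.401 + 0.5 × 10.89 × 1.6 × 22.4 × 0.6
     = 834.67 + 117.09 = 951.76 kPa.
q_all = 951.76 / 3 = 317.25 kPa.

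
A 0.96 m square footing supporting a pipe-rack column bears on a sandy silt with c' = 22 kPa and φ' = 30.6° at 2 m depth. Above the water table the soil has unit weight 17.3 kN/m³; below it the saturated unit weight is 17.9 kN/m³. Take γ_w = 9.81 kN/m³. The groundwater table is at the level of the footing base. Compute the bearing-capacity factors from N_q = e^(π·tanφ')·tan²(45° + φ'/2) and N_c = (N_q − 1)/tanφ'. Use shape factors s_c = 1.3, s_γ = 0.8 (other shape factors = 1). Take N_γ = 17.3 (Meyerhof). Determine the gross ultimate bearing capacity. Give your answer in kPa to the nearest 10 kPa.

tan30.6° = 0.5914, so N_q = e^(π×0.5914)·tan²(60.3°) = 6.41 × 3.074 = 19.7.
N_c = (19.7 − 1)/tan30.6° = 31.63.
q = γ·D_f = 17.3 × 2 = 34.6 kPa.
For the ½γBN_γ term take γ' = 17.9 − 9.81 = 8.09 kN/m³ (soil below base is submerged).
c·N_c·s_c = 22 × 31.626 × 1.3 = 904.51 kPa
q·N_q = 34.6 × 19.704 = 681.75 kPa
0.5·γ·B·N_γ·s_γ = 0.5 × 8.09 × 0.96 × 17.3 × 0.8 = 53.743 kPa
q_ult = 904.51 + 681.75 + 53.743 = 1640 kPa.

q_ult ≈ 1640 kPa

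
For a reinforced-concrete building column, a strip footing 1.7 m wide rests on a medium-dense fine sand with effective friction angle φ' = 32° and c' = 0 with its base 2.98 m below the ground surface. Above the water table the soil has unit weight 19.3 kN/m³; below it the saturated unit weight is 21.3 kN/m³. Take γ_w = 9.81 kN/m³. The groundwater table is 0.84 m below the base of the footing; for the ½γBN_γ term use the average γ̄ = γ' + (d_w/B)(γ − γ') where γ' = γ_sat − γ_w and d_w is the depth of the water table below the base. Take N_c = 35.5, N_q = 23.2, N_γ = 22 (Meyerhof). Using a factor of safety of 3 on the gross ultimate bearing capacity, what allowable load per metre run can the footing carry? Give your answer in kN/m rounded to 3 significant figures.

Overburden at base level: q = 19.3 × 2.98 = 57.514 kPa.
The water table is 0.84 m below the base (< B = 1.7 m), so the ½γBN_γ term uses γ̄ = γ' + (d_w/B)(γ − γ') = 11.49 + (0.84/1.7)(19.3 − 11.49) = 15.349 kN/m³.
Surcharge term q·N_q = 57.514 × 23.2 = 1334.3 kPa; self-weight term 0.5·γ·B·N_γ = 0.5 × 15.349 × 1.7 × 22 = 287.03 kPa.
q_ult = 1334.3 + 287.03 = 1621.4 kPa.
Gross allowable pressure q_all = 1621.4 / 3 = 540.45 kPa.
Allowable wall load = q_all × B = 540.45 × 1.7 = 918.77 kN per metre run.

≈ 919 kN/m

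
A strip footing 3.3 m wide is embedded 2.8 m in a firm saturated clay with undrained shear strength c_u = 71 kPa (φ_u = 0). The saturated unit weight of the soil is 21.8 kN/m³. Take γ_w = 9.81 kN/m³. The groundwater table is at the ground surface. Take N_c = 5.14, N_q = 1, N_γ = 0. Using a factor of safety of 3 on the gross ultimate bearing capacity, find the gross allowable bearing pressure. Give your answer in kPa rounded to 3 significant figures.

q_all ≈ 133 kPa

Water table at ground surface, so effective unit weight γ' = 21.8 − 9.81 = 11.99 kN/m³ is used throughout; overburden q = 11.99 × 2.8 = 33.572 kPa.
Cohesion term c·N_c = 71 × 5.14 = 364.94 kPa; surcharge term q·N_q = 33.572 × 1 = 33.572 kPa.
q_ult = 364.94 + 33.572 = 398.51 kPa.
q_all = 398.51 / 3 = 132.84 kPa.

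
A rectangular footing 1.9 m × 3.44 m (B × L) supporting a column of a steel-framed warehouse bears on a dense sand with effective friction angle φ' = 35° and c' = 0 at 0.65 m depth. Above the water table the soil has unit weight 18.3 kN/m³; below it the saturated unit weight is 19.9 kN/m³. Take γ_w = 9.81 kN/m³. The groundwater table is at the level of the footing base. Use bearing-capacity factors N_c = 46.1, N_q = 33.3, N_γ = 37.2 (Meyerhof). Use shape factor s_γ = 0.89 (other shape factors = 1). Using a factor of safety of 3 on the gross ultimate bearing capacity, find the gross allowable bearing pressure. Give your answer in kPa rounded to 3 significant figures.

q_all ≈ 238 kPa

Overburden at base level: q = 18.3 × 0.65 = 11.895 kPa.
Below the base the soil is submerged, so the ½γBN_γ term uses γ' = 19.9 − 9.81 = 10.09 kN/m³.
Surcharge term q·N_q = 11.895 × 33.3 = 396.1 kPa; self-weight term 0.5·γ·B·N_γ·s_γ = 0.5 × 10.09 × 1.9 × 37.2 × 0.89 = 317.36 kPa.
q_ult = 396.1 + 317.36 = 713.46 kPa.
q_all = 713.46 / 3 = 237.82 kPa.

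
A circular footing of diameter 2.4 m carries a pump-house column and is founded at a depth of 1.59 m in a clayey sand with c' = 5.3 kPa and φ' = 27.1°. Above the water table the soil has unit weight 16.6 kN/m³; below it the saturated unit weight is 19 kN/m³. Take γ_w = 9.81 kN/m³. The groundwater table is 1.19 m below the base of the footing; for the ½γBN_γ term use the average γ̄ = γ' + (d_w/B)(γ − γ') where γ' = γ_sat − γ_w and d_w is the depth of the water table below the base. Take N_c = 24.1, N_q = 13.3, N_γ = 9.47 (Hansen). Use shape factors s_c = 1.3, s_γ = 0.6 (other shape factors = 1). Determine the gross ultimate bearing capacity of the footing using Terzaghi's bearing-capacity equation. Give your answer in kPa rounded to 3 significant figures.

q_ult ≈ 605 kPa

Effective surcharge at the founding depth q = γ·D_f = 16.6 × 1.59 = 26.394 kPa.
With d_w = 1.19 m < B, γ̄ = 9.19 + (1.19/2.4) × (16.6 − 9.19) = 12.864 kN/m³.
q_ult = c·N_c·s_c + q·N_q + 0.5·γ·B·N_γ·s_γ
     = 5.3 × 24.1 × 1.3 + 26.394 × 13.3 + 0.5 × 12.864 × 2.4 × 9.47 × 0.6
     = 166.05 + 351.04 + 87.713 = 604.8 kPa.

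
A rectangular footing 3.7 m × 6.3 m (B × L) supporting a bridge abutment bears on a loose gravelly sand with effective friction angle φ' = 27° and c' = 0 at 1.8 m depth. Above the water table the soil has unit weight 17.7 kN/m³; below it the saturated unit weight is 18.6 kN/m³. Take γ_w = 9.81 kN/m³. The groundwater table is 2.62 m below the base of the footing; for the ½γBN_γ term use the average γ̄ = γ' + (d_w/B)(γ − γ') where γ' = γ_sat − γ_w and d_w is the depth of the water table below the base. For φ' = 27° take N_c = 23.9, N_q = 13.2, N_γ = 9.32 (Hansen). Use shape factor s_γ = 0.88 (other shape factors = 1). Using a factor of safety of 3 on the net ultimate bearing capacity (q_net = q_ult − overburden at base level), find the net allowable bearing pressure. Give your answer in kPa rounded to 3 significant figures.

q_all(net) ≈ 206 kPa

Overburden at base level: q = 17.7 × 1.8 = 31.86 kPa.
The water table is 2.62 m below the base (< B = 3.7 m), so the ½γBN_γ term uses γ̄ = γ' + (d_w/B)(γ − γ') = 8.79 + (2.62/3.7)(17.7 − 8.79) = 15.099 kN/m³.
Surcharge term q·N_q = 31.86 × 13.2 = 420.55 kPa; self-weight term 0.5·γ·B·N_γ·s_γ = 0.5 × 15.099 × 3.7 × 9.32 × 0.88 = 229.1 kPa.
q_ult = 420.55 + 229.1 = 649.65 kPa.
q_net = 649.65 − 31.86 = 617.79 kPa.
q_all(net) = 617.79 / 3 = 205.93 kPa.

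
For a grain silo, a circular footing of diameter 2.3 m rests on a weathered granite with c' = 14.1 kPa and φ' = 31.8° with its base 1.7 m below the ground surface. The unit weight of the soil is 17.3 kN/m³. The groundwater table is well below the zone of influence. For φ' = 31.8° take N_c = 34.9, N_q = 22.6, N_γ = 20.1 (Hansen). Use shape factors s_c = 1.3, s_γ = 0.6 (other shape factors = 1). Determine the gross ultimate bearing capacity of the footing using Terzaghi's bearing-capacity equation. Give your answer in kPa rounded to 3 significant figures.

q = γ·D_f = 17.3 × 1.7 = 29.41 kPa.
c·N_c·s_c = 14.1 × 34.9 × 1.3 = 639.72 kPa
q·N_q = 29.41 × 22.6 = 664.67 kPa
0.5·γ·B·N_γ·s_γ = 0.5 × 17.3 × 2.3 × 20.1 × 0.6 = 239.93 kPa
q_ult = 639.72 + 664.67 + 239.93 = 1544.3 kPa.

q_ult ≈ 1540 kPa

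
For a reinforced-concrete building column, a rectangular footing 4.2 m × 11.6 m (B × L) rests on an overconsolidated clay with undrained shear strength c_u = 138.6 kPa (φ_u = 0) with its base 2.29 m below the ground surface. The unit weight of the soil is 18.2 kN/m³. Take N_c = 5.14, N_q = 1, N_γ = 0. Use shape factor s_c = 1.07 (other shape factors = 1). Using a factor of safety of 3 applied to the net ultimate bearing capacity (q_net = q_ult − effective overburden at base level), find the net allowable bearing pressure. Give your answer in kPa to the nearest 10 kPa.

q_all(net) ≈ 250 kPa

Effective surcharge at the founding depth q = γ·D_f = 18.2 × 2.29 = 41.678 kPa.
q_ult = c·N_c·s_c + q·N_q
     = 138.6 × 5.14 × 1.07 + 41.678 × 1
     = 762.27 + 41.678 = 803.95 kPa.
Net ultimate: q_net = 803.95 − 41.678 = 762.27 kPa.
q_all(net) = 762.27 / 3 = 254.09 kPa.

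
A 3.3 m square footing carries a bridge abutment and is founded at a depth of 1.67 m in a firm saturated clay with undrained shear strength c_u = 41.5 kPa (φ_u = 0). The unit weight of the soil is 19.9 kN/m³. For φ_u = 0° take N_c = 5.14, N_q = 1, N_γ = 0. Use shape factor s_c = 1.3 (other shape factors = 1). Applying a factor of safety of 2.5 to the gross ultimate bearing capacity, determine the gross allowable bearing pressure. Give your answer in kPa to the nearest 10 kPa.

Overburden at base level: q = 19.9 × 1.67 = 33.233 kPa.
Cohesion term c·N_c·s_c = 41.5 × 5.14 × 1.3 = 277.3 kPa; surcharge term q·N_q = 33.233 × 1 = 33.233 kPa.
q_ult = 277.3 + 33.233 = 310.54 kPa.
q_all = q_ult / FS = 310.54 / 2.5 = 124.21 kPa.

q_all ≈ 120 kPa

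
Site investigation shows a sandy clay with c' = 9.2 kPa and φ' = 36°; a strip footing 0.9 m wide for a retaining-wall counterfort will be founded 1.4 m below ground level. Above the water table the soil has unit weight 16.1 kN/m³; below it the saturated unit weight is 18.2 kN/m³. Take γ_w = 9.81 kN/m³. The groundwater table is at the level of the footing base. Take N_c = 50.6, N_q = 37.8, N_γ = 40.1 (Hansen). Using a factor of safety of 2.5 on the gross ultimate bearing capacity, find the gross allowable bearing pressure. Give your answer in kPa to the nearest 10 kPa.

q = γ·D_f = 16.1 × 1.4 = 22.54 kPa.
For the ½γBN_γ term take γ' = 18.2 − 9.81 = 8.39 kN/m³ (soil below base is submerged).
c·N_c = 9.2 × 50.6 = 465.52 kPa
q·N_q = 22.54 × 37.8 = 852.01 kPa
0.5·γ·B·N_γ = 0.5 × 8.39 × 0.9 × 40.1 = 151.4 kPa
q_ult = 465.52 + 852.01 + 151.4 = 1468.9 kPa.
q_all = 1468.9 / 2.5 = 587.57 kPa.

q_all ≈ 590 kPa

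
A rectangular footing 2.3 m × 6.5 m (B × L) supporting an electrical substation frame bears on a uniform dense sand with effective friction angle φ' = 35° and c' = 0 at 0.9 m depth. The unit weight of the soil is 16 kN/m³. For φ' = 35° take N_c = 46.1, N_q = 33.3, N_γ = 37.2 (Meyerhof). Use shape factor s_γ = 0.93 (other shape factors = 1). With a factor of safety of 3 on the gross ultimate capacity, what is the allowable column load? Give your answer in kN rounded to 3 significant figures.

Effective surcharge at the founding depth q = γ·D_f = 16 × 0.9 = 14.4 kPa.
q_ult = q·N_q + 0.5·γ·B·N_γ·s_γ
     = 14.4 × 33.3 + 0.5 × 16 × 2.3 × 37.2 × 0.93
     = 479.52 + 636.57 = 1116.1 kPa.
Gross allowable pressure q_all = 1116.1 / 3 = 372.03 kPa.
Footing area = 14.95 m², so allowable column load = 372.03 × 14.95 = 5561.8 kN.

P_all ≈ 5560 kN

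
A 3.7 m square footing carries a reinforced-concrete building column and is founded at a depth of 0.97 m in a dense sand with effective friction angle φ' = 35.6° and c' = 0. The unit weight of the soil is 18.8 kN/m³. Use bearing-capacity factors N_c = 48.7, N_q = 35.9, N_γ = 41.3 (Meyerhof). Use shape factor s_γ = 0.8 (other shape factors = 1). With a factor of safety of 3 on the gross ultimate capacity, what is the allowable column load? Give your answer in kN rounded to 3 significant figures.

P_all ≈ 8230 kN

Overburden at base level: q = 18.8 × 0.97 = 18.236 kPa.
Surcharge term q·N_q = 18.236 × 35.9 = 654.67 kPa; self-weight term 0.5·γ·B·N_γ·s_γ = 0.5 × 18.8 × 3.7 × 41.3 × 0.8 = 1149.1 kPa.
q_ult = 654.67 + 1149.1 = 1803.8 kPa.
Gross allowable pressure q_all = 1803.8 / 3 = 601.27 kPa.
Footing area = 13.69 m², so allowable column load = 601.27 × 13.69 = 8231.4 kN.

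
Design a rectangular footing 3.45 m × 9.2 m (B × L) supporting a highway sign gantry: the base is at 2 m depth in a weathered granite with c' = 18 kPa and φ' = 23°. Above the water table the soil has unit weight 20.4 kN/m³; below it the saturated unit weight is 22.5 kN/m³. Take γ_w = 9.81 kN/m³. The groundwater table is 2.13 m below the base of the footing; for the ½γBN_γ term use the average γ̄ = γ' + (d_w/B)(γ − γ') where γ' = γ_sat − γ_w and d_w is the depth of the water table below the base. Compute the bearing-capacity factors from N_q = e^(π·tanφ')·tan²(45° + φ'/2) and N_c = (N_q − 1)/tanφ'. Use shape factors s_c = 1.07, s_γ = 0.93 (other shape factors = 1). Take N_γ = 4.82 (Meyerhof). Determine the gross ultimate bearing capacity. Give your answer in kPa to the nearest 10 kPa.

q_ult ≈ 840 kPa

tan23° = 0.4245, so N_q = e^(π×0.4245)·tan²(56.5°) = 3.794 × 2.283 = 8.66.
N_c = (8.66 − 1)/tan23° = 18.05.
Effective surcharge at the founding depth q = γ·D_f = 20.4 × 2 = 40.8 kPa.
With d_w = 2.13 m < B, γ̄ = 12.69 + (2.13/3.45) × (20.4 − 12.69) = 17.45 kN/m³.
q_ult = c·N_c·s_c + q·N_q + 0.5·γ·B·N_γ·s_γ
     = 18 × 18.049 × 1.07 + 40.8 × 8.6612 + 0.5 × 17.45 × 3.45 × 4.82 × 0.93
     = 347.62 + 353.38 + 134.93 = 835.93 kPa.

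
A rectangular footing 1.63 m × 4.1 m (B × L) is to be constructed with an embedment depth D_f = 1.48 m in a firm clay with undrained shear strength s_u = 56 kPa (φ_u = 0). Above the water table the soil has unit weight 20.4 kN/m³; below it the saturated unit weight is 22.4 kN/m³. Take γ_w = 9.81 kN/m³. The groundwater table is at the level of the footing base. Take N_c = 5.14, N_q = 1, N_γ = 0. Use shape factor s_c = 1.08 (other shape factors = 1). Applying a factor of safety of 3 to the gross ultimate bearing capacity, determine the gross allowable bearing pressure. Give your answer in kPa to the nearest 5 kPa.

Effective surcharge at the founding depth q = γ·D_f = 20.4 × 1.48 = 30.192 kPa.
q_ult = c·N_c·s_c + q·N_q
     = 56 × 5.14 × 1.08 + 30.192 × 1
     = 310.87 + 30.192 = 341.06 kPa.
q_all = q_ult / FS = 341.06 / 3 = 113.69 kPa.

q_all ≈ 115 kPa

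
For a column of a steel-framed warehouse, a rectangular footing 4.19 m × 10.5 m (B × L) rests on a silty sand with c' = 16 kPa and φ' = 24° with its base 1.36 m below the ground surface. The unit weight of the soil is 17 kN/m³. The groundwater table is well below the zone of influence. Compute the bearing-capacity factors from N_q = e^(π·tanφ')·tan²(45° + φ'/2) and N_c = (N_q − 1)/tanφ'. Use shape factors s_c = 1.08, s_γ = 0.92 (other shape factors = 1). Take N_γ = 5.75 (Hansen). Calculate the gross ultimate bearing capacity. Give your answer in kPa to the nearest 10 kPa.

q_ult ≈ 740 kPa

tan24° = 0.4452, so N_q = e^(π×0.4452)·tan²(57°) = 4.05 × 2.371 = 9.6.
N_c = (9.6 − 1)/tan24° = 19.32.
Effective surcharge at the founding depth q = γ·D_f = 17 × 1.36 = 23.12 kPa.
q_ult = c·N_c·s_c + q·N_q + 0.5·γ·B·N_γ·s_γ
     = 16 × 19.324 × 1.08 + 23.12 × 9.6034 + 0.5 × 17 × 4.19 × 5.75 × 0.92
     = 333.91 + 222.03 + 188.4 = 744.34 kPa.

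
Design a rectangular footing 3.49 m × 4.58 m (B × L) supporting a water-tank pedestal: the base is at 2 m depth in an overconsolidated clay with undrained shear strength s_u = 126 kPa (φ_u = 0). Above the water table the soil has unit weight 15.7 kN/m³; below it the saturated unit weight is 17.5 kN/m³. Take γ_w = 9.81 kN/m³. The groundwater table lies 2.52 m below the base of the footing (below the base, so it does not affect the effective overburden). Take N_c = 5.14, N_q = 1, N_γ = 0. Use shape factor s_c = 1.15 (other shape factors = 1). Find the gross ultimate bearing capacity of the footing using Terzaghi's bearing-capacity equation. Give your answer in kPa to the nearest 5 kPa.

Effective surcharge at the founding depth q = γ·D_f = 15.7 × 2 = 31.4 kPa.
q_ult = c·N_c·s_c + q·N_q
     = 126 × 5.14 × 1.15 + 31.4 × 1
     = 744.79 + 31.4 = 776.19 kPa.

q_ult ≈ 775 kPa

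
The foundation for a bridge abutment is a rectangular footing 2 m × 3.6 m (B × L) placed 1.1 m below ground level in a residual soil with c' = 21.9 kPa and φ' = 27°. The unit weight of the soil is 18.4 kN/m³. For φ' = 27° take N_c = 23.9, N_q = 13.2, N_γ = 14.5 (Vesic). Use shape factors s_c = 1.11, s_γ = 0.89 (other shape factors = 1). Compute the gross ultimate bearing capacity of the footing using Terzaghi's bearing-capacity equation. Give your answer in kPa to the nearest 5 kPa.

Effective surcharge at the founding depth q = γ·D_f = 18.4 × 1.1 = 20.24 kPa.
q_ult = c·N_c·s_c + q·N_q + 0.5·γ·B·N_γ·s_γ
     = 21.9 × 23.9 × 1.11 + 20.24 × 13.2 + 0.5 × 18.4 × 2 × 14.5 × 0.89
     = 580.99 + 267.17 + 237.45 = 1085.6 kPa.

q_ult ≈ 1085 kPa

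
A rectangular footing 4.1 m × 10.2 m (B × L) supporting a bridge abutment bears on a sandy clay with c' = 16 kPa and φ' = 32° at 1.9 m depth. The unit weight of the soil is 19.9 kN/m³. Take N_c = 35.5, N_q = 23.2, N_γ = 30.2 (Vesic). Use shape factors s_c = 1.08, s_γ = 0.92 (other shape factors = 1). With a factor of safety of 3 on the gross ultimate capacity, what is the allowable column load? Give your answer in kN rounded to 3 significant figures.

P_all ≈ 36600 kN

q = γ·D_f = 19.9 × 1.9 = 37.81 kPa.
c·N_c·s_c = 16 × 35.5 × 1.08 = 613.44 kPa
q·N_q = 37.81 × 23.2 = 877.19 kPa
0.5·γ·B·N_γ·s_γ = 0.5 × 19.9 × 4.1 × 30.2 × 0.92 = 1133.4 kPa
q_ult = 613.44 + 877.19 + 1133.4 = 2624.1 kPa.
Gross allowable pressure q_all = 2624.1 / 3 = 874.69 kPa.
Footing area = 41.82 m², so allowable column load = 874.69 × 41.82 = 36580 kN.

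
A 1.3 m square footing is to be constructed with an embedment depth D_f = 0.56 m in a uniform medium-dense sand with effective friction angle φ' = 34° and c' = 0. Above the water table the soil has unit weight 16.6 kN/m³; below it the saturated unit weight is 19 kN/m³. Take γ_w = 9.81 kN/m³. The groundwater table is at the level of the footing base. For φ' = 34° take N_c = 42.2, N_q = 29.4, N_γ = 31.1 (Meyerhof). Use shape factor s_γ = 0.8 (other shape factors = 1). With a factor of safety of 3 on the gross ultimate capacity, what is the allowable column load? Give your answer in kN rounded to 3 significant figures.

Effective surcharge at the founding depth q = γ·D_f = 16.6 × 0.56 = 9.296 kPa.
The water table coincides with the base, so in the self-weight term γ → γ' = 9.19 kN/m³.
q_ult = q·N_q + 0.5·γ·B·N_γ·s_γ
     = 9.296 × 29.4 + 0.5 × 9.19 × 1.3 × 31.1 × 0.8
     = 273.3 + 148.62 = 421.92 kPa.
Gross allowable pressure q_all = 421.92 / 3 = 140.64 kPa.
Footing area = 1.69 m², so allowable column load = 140.64 × 1.69 = 237.68 kN.

P_all ≈ 238 kN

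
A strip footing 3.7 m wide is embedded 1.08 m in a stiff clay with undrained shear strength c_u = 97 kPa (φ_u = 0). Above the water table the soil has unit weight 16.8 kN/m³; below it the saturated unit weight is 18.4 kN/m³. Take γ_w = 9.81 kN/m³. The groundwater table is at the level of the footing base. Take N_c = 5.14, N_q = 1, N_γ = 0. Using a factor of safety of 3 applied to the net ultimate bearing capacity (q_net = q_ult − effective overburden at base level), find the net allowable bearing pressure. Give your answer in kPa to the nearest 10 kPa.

q_all(net) ≈ 170 kPa

Overburden at base level: q = 16.8 × 1.08 = 18.144 kPa.
Cohesion term c·N_c = 97 × 5.14 = 498.58 kPa; surcharge term q·N_q = 18.144 × 1 = 18.144 kPa.
q_ult = 498.58 + 18.144 = 516.72 kPa.
Net ultimate: q_net = 516.72 − 18.144 = 498.58 kPa.
q_all(net) = 498.58 / 3 = 166.19 kPa.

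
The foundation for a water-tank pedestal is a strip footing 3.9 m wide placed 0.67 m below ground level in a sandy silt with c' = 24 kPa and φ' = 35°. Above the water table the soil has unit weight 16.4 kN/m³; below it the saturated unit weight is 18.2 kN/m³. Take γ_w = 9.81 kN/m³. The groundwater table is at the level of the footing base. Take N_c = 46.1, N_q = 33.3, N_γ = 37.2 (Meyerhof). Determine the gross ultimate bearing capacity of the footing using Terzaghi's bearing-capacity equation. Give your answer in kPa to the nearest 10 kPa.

q_ult ≈ 2080 kPa

q = γ·D_f = 16.4 × 0.67 = 10.988 kPa.
For the ½γBN_γ term take γ' = 18.2 − 9.81 = 8.39 kN/m³ (soil below base is submerged).
c·N_c = 24 × 46.1 = 1106.4 kPa
q·N_q = 10.988 × 33.3 = 365.9 kPa
0.5·γ·B·N_γ = 0.5 × 8.39 × 3.9 × 37.2 = 608.61 kPa
q_ult = 1106.4 + 365.9 + 608.61 = 2080.9 kPa.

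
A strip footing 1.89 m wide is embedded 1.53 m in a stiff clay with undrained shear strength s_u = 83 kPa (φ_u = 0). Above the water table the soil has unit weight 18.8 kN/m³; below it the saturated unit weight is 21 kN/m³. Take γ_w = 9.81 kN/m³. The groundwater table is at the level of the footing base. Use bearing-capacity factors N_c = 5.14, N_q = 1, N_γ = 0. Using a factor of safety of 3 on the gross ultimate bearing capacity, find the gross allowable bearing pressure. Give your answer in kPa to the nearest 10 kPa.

Effective surcharge at the founding depth q = γ·D_f = 18.8 × 1.53 = 28.764 kPa.
q_ult = c·N_c + q·N_q
     = 83 × 5.14 + 28.764 × 1
     = 426.62 + 28.764 = 455.38 kPa.
q_all = 455.38 / 3 = 151.79 kPa.

q_all ≈ 150 kPa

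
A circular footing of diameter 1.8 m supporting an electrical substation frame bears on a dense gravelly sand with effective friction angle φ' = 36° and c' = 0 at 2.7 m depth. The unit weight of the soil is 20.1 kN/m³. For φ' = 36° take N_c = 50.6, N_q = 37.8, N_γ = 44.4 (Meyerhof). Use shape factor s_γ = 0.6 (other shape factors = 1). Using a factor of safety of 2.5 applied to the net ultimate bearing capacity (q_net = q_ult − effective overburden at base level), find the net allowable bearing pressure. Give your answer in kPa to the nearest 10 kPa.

q_all(net) ≈ 990 kPa

q = γ·D_f = 20.1 × 2.7 = 54.27 kPa.
q·N_q = 54.27 × 37.8 = 2051.4 kPa
0.5·γ·B·N_γ·s_γ = 0.5 × 20.1 × 1.8 × 44.4 × 0.6 = 481.92 kPa
q_ult = 2051.4 + 481.92 = 2533.3 kPa.
Net ultimate: q_net = 2533.3 − 54.27 = 2479.1 kPa.
q_all(net) = 2479.1 / 2.5 = 991.62 kPa.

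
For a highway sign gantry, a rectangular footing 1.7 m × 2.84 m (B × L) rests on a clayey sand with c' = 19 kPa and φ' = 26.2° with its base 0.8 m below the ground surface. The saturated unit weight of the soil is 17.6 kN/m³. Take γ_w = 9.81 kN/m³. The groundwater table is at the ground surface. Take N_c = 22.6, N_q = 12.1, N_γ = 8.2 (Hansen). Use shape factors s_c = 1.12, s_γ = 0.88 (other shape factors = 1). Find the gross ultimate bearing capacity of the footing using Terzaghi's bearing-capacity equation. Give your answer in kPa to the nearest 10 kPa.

q_ult ≈ 600 kPa

Water table at ground surface, so effective unit weight γ' = 17.6 − 9.81 = 7.79 kN/m³ is used throughout; overburden q = 7.79 × 0.8 = 6.232 kPa; the same γ' applies in the ½γBN_γ term.
Cohesion term c·N_c·s_c = 19 × 22.6 × 1.12 = 480.93 kPa; surcharge term q·N_q = 6.232 × 12.1 = 75.407 kPa; self-weight term 0.5·γ·B·N_γ·s_γ = 0.5 × 7.79 × 1.7 × 8.2 × 0.88 = 47.781 kPa.
q_ult = 480.93 + 75.407 + 47.781 = 604.12 kPa.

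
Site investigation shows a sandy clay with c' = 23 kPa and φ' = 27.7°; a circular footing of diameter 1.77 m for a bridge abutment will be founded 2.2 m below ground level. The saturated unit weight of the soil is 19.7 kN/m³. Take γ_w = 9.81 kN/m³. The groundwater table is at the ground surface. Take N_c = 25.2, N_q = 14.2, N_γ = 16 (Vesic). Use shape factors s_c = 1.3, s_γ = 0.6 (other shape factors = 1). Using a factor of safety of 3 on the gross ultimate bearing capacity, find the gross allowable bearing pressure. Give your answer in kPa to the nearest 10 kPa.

q_all ≈ 380 kPa

γ' = 19.7 − 9.81 = 9.89 kN/m³ (submerged throughout). q = 9.89 × 2.2 = 21.758 kPa; the same γ' applies in the ½γBN_γ term.
c·N_c·s_c = 23 × 25.2 × 1.3 = 753.48 kPa
q·N_q = 21.758 × 14.2 = 308.96 kPa
0.5·γ·B·N_γ·s_γ = 0.5 × 9.89 × 1.77 × 16 × 0.6 = 84.025 kPa
q_ult = 753.48 + 308.96 + 84.025 = 1146.5 kPa.
q_all = 1146.5 / 3 = 382.16 kPa.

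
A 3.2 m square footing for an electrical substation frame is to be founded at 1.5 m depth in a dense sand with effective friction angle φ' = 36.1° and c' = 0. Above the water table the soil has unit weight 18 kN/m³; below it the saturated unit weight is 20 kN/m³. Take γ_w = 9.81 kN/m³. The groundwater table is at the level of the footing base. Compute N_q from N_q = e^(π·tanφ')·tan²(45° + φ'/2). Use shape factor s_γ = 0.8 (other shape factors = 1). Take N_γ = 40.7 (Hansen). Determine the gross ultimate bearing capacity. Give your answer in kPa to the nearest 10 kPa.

q_ult ≈ 1560 kPa

tan36.1° = 0.7292, so N_q = e^(π×0.7292)·tan²(63.05°) = 9.884 × 3.869 = 38.24.
Effective surcharge at the founding depth q = γ·D_f = 18 × 1.5 = 27 kPa.
The water table coincides with the base, so in the self-weight term γ → γ' = 10.19 kN/m³.
q_ult = q·N_q + 0.5·γ·B·N_γ·s_γ
     = 27 × 38.235 + 0.5 × 10.19 × 3.2 × 40.7 × 0.8
     = 1032.4 + 530.86 = 1563.2 kPa.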